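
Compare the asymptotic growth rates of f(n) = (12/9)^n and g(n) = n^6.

f(n) = (12/9)^n grows faster: (12/9)^n is exponential with base 12/9 > 1, dominating every polynomial.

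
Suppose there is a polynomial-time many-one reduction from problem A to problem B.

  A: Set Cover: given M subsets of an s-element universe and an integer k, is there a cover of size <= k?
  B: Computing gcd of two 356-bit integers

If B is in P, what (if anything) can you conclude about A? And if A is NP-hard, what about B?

A poly-time reduction A <=_p B means any A-instance can be transformed to a B-instance in poly time.
If B is in P: compose the reduction with B's poly-time algorithm to solve A in poly time, so A is in P.
If A is NP-hard: every NP problem reduces to A, which reduces to B; composing reductions, every NP problem reduces to B, so B is NP-hard.
(Here in fact A is NP-complete and B is in P, so no such reduction is known -- its existence would imply P = NP; the analysis concerns only what the assumed reduction would or would not let you conclude.)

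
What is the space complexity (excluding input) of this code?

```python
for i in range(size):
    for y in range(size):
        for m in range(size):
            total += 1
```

Space complexity: O(1).
Only a constant amount of auxiliary storage is used; nothing grows with n.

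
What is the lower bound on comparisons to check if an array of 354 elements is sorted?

To verify 354 elements are sorted, we must compare each consecutive pair. Skipping any pair allows an adversary to swap them. Therefore 353 comparisons are necessary and sufficient.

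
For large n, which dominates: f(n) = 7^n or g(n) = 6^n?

f(n) = 7^n grows faster: (7/6)^n -> infinity since 7/6 > 1.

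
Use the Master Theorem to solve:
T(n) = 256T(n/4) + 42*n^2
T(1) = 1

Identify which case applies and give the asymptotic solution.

a=256, b=4, f(n)=42*n^2.
log_4(256) = 4 > 2.
Since f(n) = O(n^2) is polynomially smaller than n^4, Case 1 applies.
T(n) = Theta(n^4).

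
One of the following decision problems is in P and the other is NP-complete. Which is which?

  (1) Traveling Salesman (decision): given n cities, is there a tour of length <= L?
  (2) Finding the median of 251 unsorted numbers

(1) is NP-complete: reduces from Hamiltonian Cycle.
(2) is P: linear-time selection (median-of-medians) runs in O(n).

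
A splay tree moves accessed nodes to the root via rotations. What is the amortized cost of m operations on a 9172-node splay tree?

Using a potential function Phi = sum of log(size of subtree) for each node, each splay operation has amortized cost O(log n) where n = 9172. Bad individual operations (O(n)) are offset by decreased potential.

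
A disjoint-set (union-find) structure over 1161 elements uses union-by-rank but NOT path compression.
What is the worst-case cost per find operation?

Union-by-rank alone keeps every tree's height <= log_2(1161) ~= 10.2. Each find traverses from a node to its root, costing O(height) = O(log n). Without path compression this bound is tight.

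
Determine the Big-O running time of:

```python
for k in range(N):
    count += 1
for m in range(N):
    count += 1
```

Time complexity: O(n).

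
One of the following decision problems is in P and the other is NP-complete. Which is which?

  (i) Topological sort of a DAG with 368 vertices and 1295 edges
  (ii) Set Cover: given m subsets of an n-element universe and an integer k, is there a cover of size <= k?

(i) is P: DFS-based topological sort runs in O(V+E).
(ii) is NP-complete: one of Karp's 21 NP-complete problems (with k part of the input).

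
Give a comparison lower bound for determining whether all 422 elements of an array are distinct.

In the algebraic decision-tree model, the YES region for element distinctness on 422 elements has 422! connected components (one per ordering). Ben-Or's theorem then gives a lower bound of Omega(log(n!)) = Omega(n log n).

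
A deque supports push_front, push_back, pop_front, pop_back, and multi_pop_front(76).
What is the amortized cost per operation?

Assign 2 credits to each push operation. A pop uses 1 saved credit. multi_pop_front(76) uses up to 76 saved credits from previous pushes. Credits never go negative. Amortized cost is O(1).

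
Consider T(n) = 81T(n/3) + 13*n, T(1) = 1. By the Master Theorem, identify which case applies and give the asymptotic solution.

a=81, b=3, f(n)=13*n.
log_3(81) = 4 > 1.
Since f(n) = O(n^1) is polynomially smaller than n^4, Case 1 applies.
T(n) = Theta(n^4).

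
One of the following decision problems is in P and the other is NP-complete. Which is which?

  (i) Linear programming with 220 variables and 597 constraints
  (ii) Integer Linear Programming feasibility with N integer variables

(i) is P: the ellipsoid and interior-point methods run in polynomial time.
(ii) is NP-complete: ILP feasibility is NP-complete (LP relaxation is in P).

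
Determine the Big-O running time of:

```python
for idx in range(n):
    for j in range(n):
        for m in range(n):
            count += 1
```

Time complexity: O(n^3).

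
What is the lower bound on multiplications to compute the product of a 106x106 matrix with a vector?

A 106x106 matrix-vector product has 106 inner products of length 106. Output depends on all 106^2 = 11236 matrix entries. At least 11236 multiplications needed.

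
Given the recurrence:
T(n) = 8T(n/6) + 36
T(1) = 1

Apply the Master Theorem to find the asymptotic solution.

a=8, b=6, f(n)=36. log_6(8) = 1.161. Case 1 of Master Theorem: T(n) = O(n^1.161).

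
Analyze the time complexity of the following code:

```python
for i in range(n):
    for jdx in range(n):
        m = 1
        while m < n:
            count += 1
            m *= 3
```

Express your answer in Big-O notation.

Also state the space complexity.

Time complexity: O(n^2 log n).
Space complexity: O(1).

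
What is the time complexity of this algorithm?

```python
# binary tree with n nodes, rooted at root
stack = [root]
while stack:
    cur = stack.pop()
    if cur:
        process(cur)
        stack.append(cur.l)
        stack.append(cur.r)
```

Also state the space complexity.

Time complexity: O(n).
Space complexity: O(n).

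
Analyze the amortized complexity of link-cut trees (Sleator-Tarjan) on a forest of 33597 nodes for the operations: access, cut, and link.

Link-cut trees represent the forest using splay trees over preferred paths. With potential Phi = sum over nodes of log(size of virtual subtree), each access on 33597 nodes is O(log 33597) = O(log n) amortized by the splay-tree access lemma. Cut and link are O(1) plus one access.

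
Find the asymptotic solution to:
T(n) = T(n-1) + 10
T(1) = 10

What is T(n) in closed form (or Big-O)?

Unrolling: T(n) = T(n-1) + 10 = T(n-2) + 2*10 = ... = T(1) + (n-1)*10 = 10 + (n-1)*10 = 10n.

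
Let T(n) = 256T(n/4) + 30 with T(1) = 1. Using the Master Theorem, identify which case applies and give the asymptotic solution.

a=256, b=4, f(n)=30.
log_4(256) = 4 > 0.
Since f(n) = O(n^0) is polynomially smaller than n^4, Case 1 applies.
T(n) = Theta(n^4).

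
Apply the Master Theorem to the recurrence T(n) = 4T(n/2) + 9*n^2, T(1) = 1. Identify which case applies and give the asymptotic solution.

a=4, b=2, f(n)=9*n^2.
log_2(4) = 2, so n^(log_b(a)) = n^2.
f(n) = Theta(n^2), so Case 2 applies.
T(n) = Theta(n^2 log n).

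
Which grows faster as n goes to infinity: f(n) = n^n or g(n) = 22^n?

f(n) = n^n grows faster: n^n / 22^n = (n/22)^n -> infinity once n > 22.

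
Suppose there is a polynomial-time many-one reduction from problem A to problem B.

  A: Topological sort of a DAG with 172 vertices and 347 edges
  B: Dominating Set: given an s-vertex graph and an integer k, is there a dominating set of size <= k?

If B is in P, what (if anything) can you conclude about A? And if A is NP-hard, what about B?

A poly-time reduction A <=_p B means any A-instance can be transformed to a B-instance in poly time.
If B is in P: compose the reduction with B's poly-time algorithm to solve A in poly time, so A is in P.
If A is NP-hard: every NP problem reduces to A, which reduces to B; composing reductions, every NP problem reduces to B, so B is NP-hard.
(Here in fact A is P and B is NP-complete.)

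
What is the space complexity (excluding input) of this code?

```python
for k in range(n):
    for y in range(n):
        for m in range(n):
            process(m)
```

Space complexity: O(1).
Only a constant amount of auxiliary storage is used; nothing grows with n.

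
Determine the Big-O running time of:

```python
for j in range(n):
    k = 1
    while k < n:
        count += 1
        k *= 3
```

Time complexity: O(n log n).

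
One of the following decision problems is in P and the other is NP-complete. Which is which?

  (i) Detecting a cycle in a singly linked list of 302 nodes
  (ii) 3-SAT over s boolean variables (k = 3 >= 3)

(i) is P: Floyd's tortoise-and-hare runs in O(n) time, O(1) space.
(ii) is NP-complete: 3-SAT is NP-complete (Cook-Levin); k-SAT for k>=3 reduces from 3-SAT.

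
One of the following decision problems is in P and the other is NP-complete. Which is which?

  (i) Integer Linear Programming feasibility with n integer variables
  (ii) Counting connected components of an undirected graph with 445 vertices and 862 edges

(i) is NP-complete: ILP feasibility is NP-complete (LP relaxation is in P).
(ii) is P: BFS/DFS visits each vertex and edge once: O(V+E).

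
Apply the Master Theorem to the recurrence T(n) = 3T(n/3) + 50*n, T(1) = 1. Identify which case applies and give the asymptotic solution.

a=3, b=3, f(n)=50*n.
log_3(3) = 1, so n^(log_b(a)) = n.
f(n) = Theta(n), so Case 2 applies.
T(n) = Theta(n log n).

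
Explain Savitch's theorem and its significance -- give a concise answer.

Savitch's theorem states that NSPACE(f(n)) is contained in DSPACE(f(n)^2) for f(n) >= log n. In particular, NPSPACE = PSPACE, meaning nondeterminism does not significantly help for space-bounded computation. This contrasts with time, where we do not know if P = NP.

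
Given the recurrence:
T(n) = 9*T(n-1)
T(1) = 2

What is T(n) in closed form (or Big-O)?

Each step multiplies by 9. T(n) = T(1)*9^(n-1) = 2*9^(n-1).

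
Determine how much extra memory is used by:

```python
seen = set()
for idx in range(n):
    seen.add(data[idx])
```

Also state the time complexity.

Space complexity: O(n).
Auxiliary storage grows linearly with the input size n in the worst case.
Time complexity: O(n).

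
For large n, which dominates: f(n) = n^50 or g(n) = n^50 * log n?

g(n) = n^50 * log n grows faster: extra log n factor -> infinity.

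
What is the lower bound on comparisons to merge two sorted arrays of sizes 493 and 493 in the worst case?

Adversary: with |493 - 493| <= 1 the inputs can be fully interleaved so that every adjacent pair in the merged output comes from different arrays. Then each of the 985 adjacent pairs must be directly compared, or the algorithm cannot determine their relative order. Standard merge meets this bound.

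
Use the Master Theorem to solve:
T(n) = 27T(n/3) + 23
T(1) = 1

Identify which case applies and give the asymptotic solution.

a=27, b=3, f(n)=23.
log_3(27) = 3 > 0.
Since f(n) = O(n^0) is polynomially smaller than n^3, Case 1 applies.
T(n) = Theta(n^3).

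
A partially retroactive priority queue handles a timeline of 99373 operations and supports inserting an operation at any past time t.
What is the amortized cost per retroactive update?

Partially retroactive priority queues (Demaine-Iacono-Langerman) allow updates at past times with queries only at the present. With a balanced BST over the m = 99373 timeline events tracking bridges, each retroactive insert or delete is O(log m) amortized.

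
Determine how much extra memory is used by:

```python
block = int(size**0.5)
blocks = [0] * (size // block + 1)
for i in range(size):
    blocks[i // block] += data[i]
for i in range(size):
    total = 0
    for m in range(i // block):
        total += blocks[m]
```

Space complexity: O(sqrt(n)).
Storage scales with sqrt(n).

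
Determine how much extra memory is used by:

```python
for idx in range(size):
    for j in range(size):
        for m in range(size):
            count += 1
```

Space complexity: O(1).
Only a constant amount of auxiliary storage is used; nothing grows with n.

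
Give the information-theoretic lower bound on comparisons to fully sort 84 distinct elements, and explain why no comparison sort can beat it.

A comparison sort is a binary decision tree whose leaves are the 84! = 3314240134565353266999387579130131288000666286242049487118846032383059131291716864129885722968716753156177920000000000000000000 possible output permutations. A binary tree with L leaves has height >= ceil(log_2(L)). So any comparison sort needs >= ceil(log_2(84!)) = 421 comparisons in the worst case.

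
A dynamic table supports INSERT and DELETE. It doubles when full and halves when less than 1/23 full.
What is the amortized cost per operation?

Using potential function Phi = |2*num_items - table_size| when load > 1/2, and Phi = table_size/2 - num_items otherwise. The gap of 1/23 vs 1/2 for shrinking prevents thrashing. Both insert and delete have O(1) amortized cost.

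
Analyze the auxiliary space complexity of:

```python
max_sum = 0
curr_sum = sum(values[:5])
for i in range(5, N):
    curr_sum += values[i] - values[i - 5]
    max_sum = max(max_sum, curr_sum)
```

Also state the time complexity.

Space complexity: O(1).
Only a constant amount of auxiliary storage is used; nothing grows with n.
Time complexity: O(n).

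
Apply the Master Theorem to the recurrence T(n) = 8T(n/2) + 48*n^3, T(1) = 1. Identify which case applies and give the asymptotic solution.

a=8, b=2, f(n)=48*n^3.
log_2(8) = 3, so n^(log_b(a)) = n^3.
f(n) = Theta(n^3), so Case 2 applies.
T(n) = Theta(n^3 log n).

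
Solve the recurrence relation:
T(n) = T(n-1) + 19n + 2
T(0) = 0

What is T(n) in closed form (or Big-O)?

Dominant term in sum is 19*sum(i, i=1..n) = 19*n*(n+1)/2 = O(n^2).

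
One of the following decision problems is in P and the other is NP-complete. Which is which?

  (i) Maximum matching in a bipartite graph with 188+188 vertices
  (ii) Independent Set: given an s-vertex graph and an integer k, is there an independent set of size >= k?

(i) is P: Hopcroft-Karp runs in O(E sqrt(V)).
(ii) is NP-complete: complement of Clique (with k part of the input).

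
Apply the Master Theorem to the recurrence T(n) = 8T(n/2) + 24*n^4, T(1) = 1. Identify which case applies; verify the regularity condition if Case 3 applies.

a=8, b=2, f(n)=24*n^4.
log_2(8) = 3 < 4.
f(n) = Omega(n^(3+epsilon)) for some epsilon > 0, so Case 3 is the candidate.
Regularity: a*f(n/b) = 8*24*(n/2)^4 = (8/16)*24*n^4 <= c*f(n) with c = 8/16 < 1. Satisfied.
Case 3: T(n) = Theta(n^4).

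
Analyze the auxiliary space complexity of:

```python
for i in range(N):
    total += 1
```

Space complexity: O(1).
Only a constant amount of auxiliary storage is used; nothing grows with n.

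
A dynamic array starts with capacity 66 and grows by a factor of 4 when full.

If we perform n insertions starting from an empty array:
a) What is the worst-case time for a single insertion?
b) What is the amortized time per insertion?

(a) Worst-case single insertion: O(n) -- when the array is full at capacity c, the resize copies all c elements, and c can be Theta(n).
(b) Resizes happen at sizes 66, 264, 1056, ... Total copy cost for n insertions: 66 + 264 + ... = O(n) (geometric series with ratio 1/4). Amortized cost per insertion: O(n)/n = O(1).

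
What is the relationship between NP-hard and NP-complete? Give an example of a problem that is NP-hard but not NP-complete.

NP-hard: at least as hard as any NP problem (but need not be in NP). NP-complete = NP-hard intersection NP. The Halting Problem is NP-hard but undecidable (not in NP). The optimization version of TSP is NP-hard but not a decision problem.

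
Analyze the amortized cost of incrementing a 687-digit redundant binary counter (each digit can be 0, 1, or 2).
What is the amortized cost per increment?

A redundant counter on 687 digits allows digit values 0, 1, 2. Increment adds 1 to the least significant digit and carries any 2 to a 0 plus +1 on the next digit. With potential Phi = (number of 2-digits), each increment does O(1) actual work plus a chain of carries, each of which decreases Phi by 1. Amortized O(1).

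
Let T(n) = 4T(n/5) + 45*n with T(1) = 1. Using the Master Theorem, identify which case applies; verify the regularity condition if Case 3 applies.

a=4, b=5, f(n)=45*n.
log_5(4) = 0.8614 < 1.
f(n) = Omega(n^(0.8614+epsilon)) for some epsilon > 0, so Case 3 is the candidate.
Regularity: a*f(n/b) = 4*45*(n/5)^1 = (4/5)*45*n^1 <= c*f(n) with c = 4/5 < 1. Satisfied.
Case 3: T(n) = Theta(n).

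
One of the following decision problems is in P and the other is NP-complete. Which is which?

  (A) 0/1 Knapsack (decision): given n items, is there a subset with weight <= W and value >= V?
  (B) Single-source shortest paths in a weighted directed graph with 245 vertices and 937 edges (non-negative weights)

(A) is NP-complete: reduces from Subset Sum.
(B) is P: Dijkstra's algorithm runs in O((V+E) log V).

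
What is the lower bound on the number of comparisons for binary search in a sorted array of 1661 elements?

With 1661 possible positions, we need at least ceil(log_2(1661)) = 11 comparisons. Each comparison splits the remaining candidates by at most half.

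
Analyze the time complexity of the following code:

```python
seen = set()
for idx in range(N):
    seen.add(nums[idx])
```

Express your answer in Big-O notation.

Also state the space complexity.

Time complexity: O(n).
Space complexity: O(n).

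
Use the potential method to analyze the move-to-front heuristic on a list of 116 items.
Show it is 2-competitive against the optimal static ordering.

Let Phi = number of inversions between the MTF list and the optimal static list (0 <= Phi <= C(116,2)). Accessing an element at MTF position k and optimal position j: the move-to-front destroys all k-1 inversions in front of it that are not in front in optimal (>= k-j of them) and creates at most j-1 new ones. Amortized cost <= k + (j-1) - (k-j) = 2j - 1 <= 2 * optimal cost.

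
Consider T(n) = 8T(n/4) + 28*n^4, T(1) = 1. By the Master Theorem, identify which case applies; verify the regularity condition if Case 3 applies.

a=8, b=4, f(n)=28*n^4.
log_4(8) = 1.5 < 4.
f(n) = Omega(n^(1.5+epsilon)) for some epsilon > 0, so Case 3 is the candidate.
Regularity: a*f(n/b) = 8*28*(n/4)^4 = (8/256)*28*n^4 <= c*f(n) with c = 8/256 < 1. Satisfied.
Case 3: T(n) = Theta(n^4).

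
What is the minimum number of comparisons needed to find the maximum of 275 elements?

Finding the maximum requires 274 comparisons. Each comparison eliminates exactly one candidate. With 275 candidates, we need 274 eliminations.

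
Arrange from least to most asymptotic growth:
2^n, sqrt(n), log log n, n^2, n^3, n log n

Ordered by growth rate: log log n < sqrt(n) < n log n < n^2 < n^3 < 2^n.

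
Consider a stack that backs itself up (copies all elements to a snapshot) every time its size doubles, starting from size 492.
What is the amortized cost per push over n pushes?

Backups occur at sizes 492, 984, 1968, ..., copying 492 + 984 + 1968 + ... <= 2n elements total (geometric series). Spread over n pushes, the amortized backup cost is O(1) per push.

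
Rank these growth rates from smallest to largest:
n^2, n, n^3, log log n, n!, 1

Ordered by growth rate: 1 < log log n < n < n^2 < n^3 < n!.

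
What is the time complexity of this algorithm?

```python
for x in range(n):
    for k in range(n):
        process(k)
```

Time complexity: O(n^2).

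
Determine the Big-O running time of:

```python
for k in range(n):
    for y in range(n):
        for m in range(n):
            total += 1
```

Time complexity: O(n^3).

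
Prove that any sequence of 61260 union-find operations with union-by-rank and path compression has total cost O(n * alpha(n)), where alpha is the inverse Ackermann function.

Using Tarjan's analysis with rank-based potential function. Union-by-rank keeps tree height O(log n). Path compression flattens paths during find. For n = 61260 operations, total cost is O(n * alpha(n)), effectively O(n) since alpha grows incredibly slowly.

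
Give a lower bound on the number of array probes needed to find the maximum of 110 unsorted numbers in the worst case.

Adversary: any unprobed cell could hold a value larger than everything seen so far. If fewer than 110 cells are probed, the adversary places the max in an unprobed cell. So all 110 cells must be examined; together with 110-1 comparisons this is tight.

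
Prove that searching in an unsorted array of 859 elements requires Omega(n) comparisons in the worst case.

An adversary can always place the target in the last position checked. Until all 859 positions are examined, the target might be in any unchecked position. Therefore 859 comparisons are necessary.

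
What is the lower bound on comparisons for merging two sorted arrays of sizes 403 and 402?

Adversary argument: with sizes 403 and 402 (differing by at most 1), interleave the two arrays so that every consecutive pair in the output comes from different inputs. Then each of the 804 adjacent output pairs must be directly compared, or the algorithm cannot determine their relative order. So 804 comparisons are necessary; standard merge achieves this.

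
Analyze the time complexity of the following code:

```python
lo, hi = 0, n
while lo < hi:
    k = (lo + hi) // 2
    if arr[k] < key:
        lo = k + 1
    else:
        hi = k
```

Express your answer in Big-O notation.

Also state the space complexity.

Time complexity: O(log n).
Space complexity: O(1).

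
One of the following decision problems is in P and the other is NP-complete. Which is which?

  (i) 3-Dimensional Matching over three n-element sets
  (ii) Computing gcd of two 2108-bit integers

(i) is NP-complete: one of Karp's 21 NP-complete problems.
(ii) is P: the Euclidean algorithm runs in polynomial time in the bit-length.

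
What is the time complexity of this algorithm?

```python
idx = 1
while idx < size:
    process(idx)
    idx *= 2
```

Time complexity: O(log n).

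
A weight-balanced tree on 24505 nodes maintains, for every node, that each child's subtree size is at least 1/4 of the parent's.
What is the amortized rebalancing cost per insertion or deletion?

With balance ratio 1/4, tree height is O(log_{4/1}(24505)) = O(log n). A rebalance at a node of size s costs O(s) but requires Omega(s) updates in that subtree to retrigger. Summed over the O(log n) ancestors of the touched leaf, amortized rebalancing is O(log n).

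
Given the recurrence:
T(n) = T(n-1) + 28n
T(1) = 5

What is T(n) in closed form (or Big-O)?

Unrolling: T(n) = 5 + 28*(2 + 3 + ... + n) = 5 + 28*(n(n+1)/2 - 1) = O(n^2).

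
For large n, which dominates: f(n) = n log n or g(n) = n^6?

g(n) = n^6 grows faster: n^6 / (n log n) = n^5/log n -> infinity.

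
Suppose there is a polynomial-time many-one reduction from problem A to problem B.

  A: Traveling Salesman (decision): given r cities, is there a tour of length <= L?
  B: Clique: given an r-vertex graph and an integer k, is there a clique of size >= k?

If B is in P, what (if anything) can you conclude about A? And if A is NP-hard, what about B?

A poly-time reduction A <=_p B means any A-instance can be transformed to a B-instance in poly time.
If B is in P: compose the reduction with B's poly-time algorithm to solve A in poly time, so A is in P.
If A is NP-hard: every NP problem reduces to A, which reduces to B; composing reductions, every NP problem reduces to B, so B is NP-hard.
(Here in fact A is NP-complete and B is NP-complete.)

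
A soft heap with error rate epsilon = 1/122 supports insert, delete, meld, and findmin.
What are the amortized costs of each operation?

Soft heaps (Chazelle) allow up to an epsilon = 1/122 fraction of elements to have corrupted (raised) keys. Insert is O(log(1/epsilon)) = O(log 122) amortized -- the structure maintains heap-ordered binary trees of rank bounded by O(log(1/epsilon)). Meld concatenates root lists: O(1) amortized. Delete and findmin are O(1) amortized.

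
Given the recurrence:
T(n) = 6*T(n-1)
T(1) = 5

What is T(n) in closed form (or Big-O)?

Each step multiplies by 6. T(n) = T(1)*6^(n-1) = 5*6^(n-1).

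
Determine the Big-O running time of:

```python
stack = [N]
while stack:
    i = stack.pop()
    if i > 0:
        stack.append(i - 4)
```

Time complexity: O(n).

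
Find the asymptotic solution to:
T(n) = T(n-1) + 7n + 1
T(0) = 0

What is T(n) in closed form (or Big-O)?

Dominant term in sum is 7*sum(i, i=1..n) = 7*n*(n+1)/2 = O(n^2).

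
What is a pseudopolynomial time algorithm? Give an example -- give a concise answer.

A pseudopolynomial algorithm runs in time polynomial in the numeric value of the input, but exponential in the input length. The dynamic programming solution for Subset Sum runs in O(n*W) where W is the target sum. This is pseudopolynomial because W can be exponential in the number of bits to represent it.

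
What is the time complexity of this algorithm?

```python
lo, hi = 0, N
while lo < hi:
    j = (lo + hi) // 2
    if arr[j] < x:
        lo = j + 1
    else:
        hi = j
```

Time complexity: O(log n).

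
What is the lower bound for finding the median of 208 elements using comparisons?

To find the median of 208 elements, every element must be compared at least once, so the lower bound is Omega(n). The BFPRT algorithm achieves O(n), making this tight.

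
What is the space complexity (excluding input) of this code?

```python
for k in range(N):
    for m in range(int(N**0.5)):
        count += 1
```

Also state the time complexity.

Space complexity: O(1).
Only a constant amount of auxiliary storage is used; nothing grows with n.
Time complexity: O(n * sqrt(n)).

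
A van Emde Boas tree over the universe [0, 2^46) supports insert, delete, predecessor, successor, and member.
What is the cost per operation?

vEB recursively partitions [0, 70368744177664) into sqrt(u) clusters of size sqrt(u). Each operation recurses into either one cluster or the summary, never both: T(u) = T(sqrt(u)) + O(1) => T(u) = O(log log u) = O(log 46). This is worst-case, not just amortized.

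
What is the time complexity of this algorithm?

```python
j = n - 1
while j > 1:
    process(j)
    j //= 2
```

Time complexity: O(log n).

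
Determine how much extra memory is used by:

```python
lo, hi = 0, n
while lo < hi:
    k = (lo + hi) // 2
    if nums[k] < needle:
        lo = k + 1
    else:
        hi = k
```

Space complexity: O(1).
Only a constant amount of auxiliary storage is used; nothing grows with n.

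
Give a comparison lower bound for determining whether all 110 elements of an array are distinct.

In the algebraic decision-tree model, the YES region for element distinctness on 110 elements has 110! connected components (one per ordering). Ben-Or's theorem then gives a lower bound of Omega(log(n!)) = Omega(n log n).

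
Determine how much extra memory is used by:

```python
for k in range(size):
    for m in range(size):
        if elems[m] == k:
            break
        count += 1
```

Space complexity: O(1).
Only a constant amount of auxiliary storage is used; nothing grows with n.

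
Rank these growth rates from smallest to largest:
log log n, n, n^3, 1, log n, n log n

Ordered by growth rate: 1 < log log n < log n < n < n log n < n^3.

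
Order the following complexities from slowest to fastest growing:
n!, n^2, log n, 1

Ordered by growth rate: 1 < log n < n^2 < n!.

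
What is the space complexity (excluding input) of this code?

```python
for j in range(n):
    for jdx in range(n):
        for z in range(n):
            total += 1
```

Space complexity: O(1).
Only a constant amount of auxiliary storage is used; nothing grows with n.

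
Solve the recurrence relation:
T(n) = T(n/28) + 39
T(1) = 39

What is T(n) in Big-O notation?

Each step divides n by 28 and adds 39. After log_28(n) steps, T(n) = O(log n).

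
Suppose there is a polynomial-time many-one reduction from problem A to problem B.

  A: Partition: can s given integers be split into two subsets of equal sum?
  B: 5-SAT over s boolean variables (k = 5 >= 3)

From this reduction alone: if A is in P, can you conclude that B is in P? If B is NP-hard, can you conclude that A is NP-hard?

A poly-time reduction A <=_p B transfers tractability DOWN (B easy => A easy) and hardness UP (A hard => B hard), not the reverse.
From A in P, the reduction alone does NOT give B in P: any problem in P trivially reduces to SAT, yet SAT is not known to be in P.
From B NP-hard, the reduction alone does NOT give A NP-hard: again, easy problems reduce to hard ones.
(Here in fact A is NP-complete and B is NP-complete.)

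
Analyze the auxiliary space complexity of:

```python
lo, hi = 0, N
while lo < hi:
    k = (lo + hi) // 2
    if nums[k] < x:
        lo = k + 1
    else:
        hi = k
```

Space complexity: O(1).
Only a constant amount of auxiliary storage is used; nothing grows with n.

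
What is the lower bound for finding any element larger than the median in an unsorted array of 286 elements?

To find an element larger than the median of 286 elements, we must see Omega(n) elements. Without seeing enough elements, an adversary can make any unseen element the median.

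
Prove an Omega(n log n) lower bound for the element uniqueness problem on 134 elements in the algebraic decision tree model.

In the algebraic decision tree model, element uniqueness on 134 elements is equivalent to determining which cell of an arrangement of C(134,2) = 8911 hyperplanes x_i = x_j contains the input point. Ben-Or's theorem shows this requires Omega(n log n).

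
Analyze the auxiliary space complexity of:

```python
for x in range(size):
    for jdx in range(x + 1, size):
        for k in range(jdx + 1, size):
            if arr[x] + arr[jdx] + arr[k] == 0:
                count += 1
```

Space complexity: O(1).
Only a constant amount of auxiliary storage is used; nothing grows with n.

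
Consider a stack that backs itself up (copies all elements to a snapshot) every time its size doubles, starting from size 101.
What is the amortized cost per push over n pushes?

Backups occur at sizes 101, 202, 404, ..., copying 101 + 202 + 404 + ... <= 2n elements total (geometric series). Spread over n pushes, the amortized backup cost is O(1) per push.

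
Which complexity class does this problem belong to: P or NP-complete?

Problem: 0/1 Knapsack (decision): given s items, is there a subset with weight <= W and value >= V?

This problem is NP-complete: reduces from Subset Sum.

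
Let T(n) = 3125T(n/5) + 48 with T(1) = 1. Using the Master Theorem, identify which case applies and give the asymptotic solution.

a=3125, b=5, f(n)=48.
log_5(3125) = 5 > 0.
Since f(n) = O(n^0) is polynomially smaller than n^5, Case 1 applies.
T(n) = Theta(n^5).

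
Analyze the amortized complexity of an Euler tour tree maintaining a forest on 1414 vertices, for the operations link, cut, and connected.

An Euler tour tree stores each tree's Euler tour as a balanced BST keyed by tour position. On 1414 vertices: link concatenates two tours via O(1) splits/joins of size <= 2*1414 (O(log n)); cut splits the tour at the two occurrences of the edge (O(log n)); connected compares BST roots (O(log n) to find the root). All O(log n) amortized.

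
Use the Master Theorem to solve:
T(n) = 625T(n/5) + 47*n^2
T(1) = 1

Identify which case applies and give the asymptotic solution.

a=625, b=5, f(n)=47*n^2.
log_5(625) = 4 > 2.
Since f(n) = O(n^2) is polynomially smaller than n^4, Case 1 applies.
T(n) = Theta(n^4).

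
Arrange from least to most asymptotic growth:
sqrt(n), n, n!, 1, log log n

Ordered by growth rate: 1 < log log n < sqrt(n) < n < n!.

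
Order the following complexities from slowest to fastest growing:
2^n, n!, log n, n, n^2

Ordered by growth rate: log n < n < n^2 < 2^n < n!.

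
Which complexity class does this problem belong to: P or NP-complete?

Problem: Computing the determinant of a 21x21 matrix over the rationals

This problem is in P: Gaussian elimination runs in O(n^3).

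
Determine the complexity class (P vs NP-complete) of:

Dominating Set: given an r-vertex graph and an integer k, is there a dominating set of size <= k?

This problem is NP-complete: reduces from Set Cover (with k part of the input).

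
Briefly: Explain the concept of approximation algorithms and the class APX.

An approximation algorithm finds solutions within a guaranteed factor of optimal in polynomial time. APX is the class of optimization problems with constant-factor polynomial-time approximation algorithms. Vertex Cover is in APX (2-approximation). Unless P = NP, TSP has no constant-factor approximation, but Metric TSP has a 3/2-approximation.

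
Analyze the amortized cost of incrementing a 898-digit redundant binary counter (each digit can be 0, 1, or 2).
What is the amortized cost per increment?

A redundant counter on 898 digits allows digit values 0, 1, 2. Increment adds 1 to the least significant digit and carries any 2 to a 0 plus +1 on the next digit. With potential Phi = (number of 2-digits), each increment does O(1) actual work plus a chain of carries, each of which decreases Phi by 1. Amortized O(1).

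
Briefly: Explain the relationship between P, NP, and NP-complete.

P: solvable in polynomial time. NP: verifiable in polynomial time. NP-complete: in NP and at least as hard as every problem in NP (via polynomial reduction). P is a subset of NP. If any NP-complete problem is in P, then P = NP.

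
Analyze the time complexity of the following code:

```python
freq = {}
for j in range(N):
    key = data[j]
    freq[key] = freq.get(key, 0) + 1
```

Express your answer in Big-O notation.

Time complexity: O(n).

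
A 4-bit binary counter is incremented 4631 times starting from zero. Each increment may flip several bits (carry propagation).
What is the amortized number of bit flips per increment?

Bit i flips on every 2^i-th increment, so over 4631 increments bit i flips floor(4631/2^i) times. Summing over i: total flips < 2 * 4631. Amortized: < 2 = O(1) per increment.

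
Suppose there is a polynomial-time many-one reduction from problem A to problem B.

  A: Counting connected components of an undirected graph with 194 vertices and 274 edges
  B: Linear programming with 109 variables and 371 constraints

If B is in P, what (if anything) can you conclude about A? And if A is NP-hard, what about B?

A poly-time reduction A <=_p B means any A-instance can be transformed to a B-instance in poly time.
If B is in P: compose the reduction with B's poly-time algorithm to solve A in poly time, so A is in P.
If A is NP-hard: every NP problem reduces to A, which reduces to B; composing reductions, every NP problem reduces to B, so B is NP-hard.
(Here in fact A is P and B is P.)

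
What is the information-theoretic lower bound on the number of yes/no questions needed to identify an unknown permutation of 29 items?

There are 29! = 8841761993739701954543616000000 permutations. Each yes/no question gives at most 1 bit, so at least ceil(log_2(8841761993739701954543616000000)) = 103 questions are needed.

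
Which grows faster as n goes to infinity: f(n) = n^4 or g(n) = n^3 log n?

f(n) = n^4 grows faster: n^4 / (n^3 log n) = n/log n -> infinity.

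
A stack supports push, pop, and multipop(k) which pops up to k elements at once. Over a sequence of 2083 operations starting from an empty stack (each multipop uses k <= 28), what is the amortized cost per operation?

Each element is pushed exactly once and popped at most once (whether by pop or as part of a multipop). So the total number of individual pops over the whole sequence is at most the number of pushes, which is at most 2083. Total work <= 2 * 2083, hence O(1) amortized per operation.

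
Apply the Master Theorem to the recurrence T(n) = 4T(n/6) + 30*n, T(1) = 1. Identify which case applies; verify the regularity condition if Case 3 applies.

a=4, b=6, f(n)=30*n.
log_6(4) = 0.7737 < 1.
f(n) = Omega(n^(0.7737+epsilon)) for some epsilon > 0, so Case 3 is the candidate.
Regularity: a*f(n/b) = 4*30*(n/6)^1 = (4/6)*30*n^1 <= c*f(n) with c = 4/6 < 1. Satisfied.
Case 3: T(n) = Theta(n).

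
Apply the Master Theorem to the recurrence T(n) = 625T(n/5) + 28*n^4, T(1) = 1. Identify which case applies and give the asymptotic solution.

a=625, b=5, f(n)=28*n^4.
log_5(625) = 4, so n^(log_b(a)) = n^4.
f(n) = Theta(n^4), so Case 2 applies.
T(n) = Theta(n^4 log n).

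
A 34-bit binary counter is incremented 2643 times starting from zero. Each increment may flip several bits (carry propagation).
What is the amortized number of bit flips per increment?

Bit i flips on every 2^i-th increment, so over 2643 increments bit i flips floor(2643/2^i) times. Summing over i: total flips < 2 * 2643. Amortized: < 2 = O(1) per increment.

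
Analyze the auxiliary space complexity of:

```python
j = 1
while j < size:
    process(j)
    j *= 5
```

Space complexity: O(1).
Only a constant amount of auxiliary storage is used; nothing grows with n.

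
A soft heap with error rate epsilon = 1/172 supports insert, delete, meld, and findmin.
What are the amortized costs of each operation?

Soft heaps (Chazelle) allow up to an epsilon = 1/172 fraction of elements to have corrupted (raised) keys. Insert is O(log(1/epsilon)) = O(log 172) amortized -- the structure maintains heap-ordered binary trees of rank bounded by O(log(1/epsilon)). Meld concatenates root lists: O(1) amortized. Delete and findmin are O(1) amortized.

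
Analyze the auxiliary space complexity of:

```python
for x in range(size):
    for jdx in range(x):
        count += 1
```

Space complexity: O(1).
Only a constant amount of auxiliary storage is used; nothing grows with n.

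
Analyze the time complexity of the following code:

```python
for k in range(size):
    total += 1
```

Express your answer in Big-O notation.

Time complexity: O(n).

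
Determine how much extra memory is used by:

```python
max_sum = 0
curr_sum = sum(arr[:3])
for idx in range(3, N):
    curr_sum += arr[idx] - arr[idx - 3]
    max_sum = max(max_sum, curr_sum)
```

Space complexity: O(1).
Only a constant amount of auxiliary storage is used; nothing grows with n.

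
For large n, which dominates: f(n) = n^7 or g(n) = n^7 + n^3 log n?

f(n) = n^7 and g(n) = n^7 + n^3 log n are Theta of each other: the lower-order n^3 log n term is o(n^7); both are Theta(n^7).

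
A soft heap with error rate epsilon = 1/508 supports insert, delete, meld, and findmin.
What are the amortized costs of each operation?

Soft heaps (Chazelle) allow up to an epsilon = 1/508 fraction of elements to have corrupted (raised) keys. Insert is O(log(1/epsilon)) = O(log 508) amortized -- the structure maintains heap-ordered binary trees of rank bounded by O(log(1/epsilon)). Meld concatenates root lists: O(1) amortized. Delete and findmin are O(1) amortized.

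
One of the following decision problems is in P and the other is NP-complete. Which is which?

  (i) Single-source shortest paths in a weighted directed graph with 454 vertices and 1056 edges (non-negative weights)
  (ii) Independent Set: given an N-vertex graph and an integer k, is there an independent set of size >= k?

(i) is P: Dijkstra's algorithm runs in O((V+E) log V).
(ii) is NP-complete: complement of Clique (with k part of the input).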